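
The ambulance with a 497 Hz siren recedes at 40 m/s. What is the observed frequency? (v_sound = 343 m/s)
f_obs = f·v/(v + v_s) = 445.1 Hz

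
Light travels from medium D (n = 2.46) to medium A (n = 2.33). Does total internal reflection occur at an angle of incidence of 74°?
θc = arcsin(n₂/n₁) = 71.29°; 74° > θc, so yes — total internal reflection.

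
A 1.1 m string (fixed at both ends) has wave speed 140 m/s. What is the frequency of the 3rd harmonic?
fₙ = nv/(2L) = 190.9 Hz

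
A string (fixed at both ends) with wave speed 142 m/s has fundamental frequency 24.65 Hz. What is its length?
L = v/(2f₁) = 2.88 m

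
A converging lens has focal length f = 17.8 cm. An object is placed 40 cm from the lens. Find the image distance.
1/di = 1/f − 1/do → di = 32.07 cm (real image)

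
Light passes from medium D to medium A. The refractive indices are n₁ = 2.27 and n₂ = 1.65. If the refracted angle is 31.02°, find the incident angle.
sin θ₁ = (n₂/n₁)·sin θ₂ → θ₁ = 22°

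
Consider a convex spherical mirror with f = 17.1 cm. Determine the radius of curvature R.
R = 2|f| = 34.2 cm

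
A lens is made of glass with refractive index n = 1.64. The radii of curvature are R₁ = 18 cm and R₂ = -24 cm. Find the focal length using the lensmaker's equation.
1/f = (n − 1)(1/R₁ − 1/R₂) → f = 16.07 cm (converging lens)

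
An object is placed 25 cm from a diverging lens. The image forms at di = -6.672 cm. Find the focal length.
1/f = 1/do + 1/di → f = -9.101 cm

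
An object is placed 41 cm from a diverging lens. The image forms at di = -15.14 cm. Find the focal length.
1/f = 1/do + 1/di → f = -24 cm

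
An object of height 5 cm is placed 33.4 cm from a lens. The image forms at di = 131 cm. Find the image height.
hi = (-di/do) × ho = -19.61 cm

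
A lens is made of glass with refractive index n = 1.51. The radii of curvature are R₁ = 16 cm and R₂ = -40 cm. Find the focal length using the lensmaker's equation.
1/f = (n − 1)(1/R₁ − 1/R₂) → f = 22.41 cm (converging lens)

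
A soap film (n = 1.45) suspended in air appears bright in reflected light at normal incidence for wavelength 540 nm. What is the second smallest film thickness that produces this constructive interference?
2nt = (m − ½)λ with m = 2 → t = (m − ½)λ/(2n) = 279.3 nm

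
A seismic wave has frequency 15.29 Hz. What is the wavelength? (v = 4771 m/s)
λ = v/f = 312 m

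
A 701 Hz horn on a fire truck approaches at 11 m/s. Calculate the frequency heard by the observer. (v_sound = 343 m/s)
f_obs = f·v/(v − v_s) = 724.2 Hz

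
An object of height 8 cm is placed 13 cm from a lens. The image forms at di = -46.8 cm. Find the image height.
hi = (-di/do) × ho = 28.8 cm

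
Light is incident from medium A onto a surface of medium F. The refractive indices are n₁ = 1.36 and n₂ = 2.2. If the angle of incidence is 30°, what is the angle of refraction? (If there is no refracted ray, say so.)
sin θ₂ = (n₁/n₂)·sin θ₁ = 0.3091 → θ₂ = 18°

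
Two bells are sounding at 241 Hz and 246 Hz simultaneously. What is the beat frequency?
5 Hz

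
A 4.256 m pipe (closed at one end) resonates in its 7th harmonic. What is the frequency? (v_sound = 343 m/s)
fₙ = nv/(4L) = 141 Hz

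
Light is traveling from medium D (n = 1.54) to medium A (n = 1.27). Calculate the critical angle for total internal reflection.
θc = arcsin(n₂/n₁) = 55.56°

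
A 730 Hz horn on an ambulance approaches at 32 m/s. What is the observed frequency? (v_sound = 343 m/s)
f_obs = f·v/(v − v_s) = 805.1 Hz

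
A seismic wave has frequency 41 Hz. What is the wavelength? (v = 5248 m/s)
λ = v/f = 128 m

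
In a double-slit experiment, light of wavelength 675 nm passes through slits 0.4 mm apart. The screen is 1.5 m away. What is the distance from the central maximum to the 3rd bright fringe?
y = mλL/d = 7.594 mm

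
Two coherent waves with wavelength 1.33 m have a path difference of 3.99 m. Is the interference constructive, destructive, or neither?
constructive — path difference = 3λ, a whole number of wavelengths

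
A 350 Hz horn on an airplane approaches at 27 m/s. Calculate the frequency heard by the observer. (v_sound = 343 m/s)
f_obs = f·v/(v − v_s) = 379.9 Hz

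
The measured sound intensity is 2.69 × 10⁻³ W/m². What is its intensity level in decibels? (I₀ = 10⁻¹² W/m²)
β = 10·log₁₀(I/I₀) = 94.3 dB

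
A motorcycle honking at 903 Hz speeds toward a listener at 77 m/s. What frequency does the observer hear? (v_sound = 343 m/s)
f_obs = f·v/(v − v_s) = 1164 Hz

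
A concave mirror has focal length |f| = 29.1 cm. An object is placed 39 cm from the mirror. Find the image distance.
f = +29.1 cm (concave); 1/di = 1/f − 1/do → di = 114.6 cm (real image, in front of mirror)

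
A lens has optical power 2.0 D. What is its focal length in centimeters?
f = 1/P = 50 cm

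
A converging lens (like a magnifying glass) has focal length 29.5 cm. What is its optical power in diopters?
P = 1/f = 3.39 D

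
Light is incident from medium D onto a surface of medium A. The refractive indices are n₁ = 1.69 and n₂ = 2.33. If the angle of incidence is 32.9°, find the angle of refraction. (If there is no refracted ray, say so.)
sin θ₂ = (n₁/n₂)·sin θ₁ = 0.394 → θ₂ = 23.2°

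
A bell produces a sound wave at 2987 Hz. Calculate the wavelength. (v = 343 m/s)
λ = v/f = 0.1148 m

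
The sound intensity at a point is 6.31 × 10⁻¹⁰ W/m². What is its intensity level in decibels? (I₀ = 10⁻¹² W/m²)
β = 10·log₁₀(I/I₀) = 28 dB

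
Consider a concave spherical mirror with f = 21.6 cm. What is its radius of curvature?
R = 2|f| = 43.2 cm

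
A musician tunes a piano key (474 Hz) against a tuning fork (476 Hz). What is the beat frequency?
2 Hz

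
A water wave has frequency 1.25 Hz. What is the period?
T = 1/f = 0.8 s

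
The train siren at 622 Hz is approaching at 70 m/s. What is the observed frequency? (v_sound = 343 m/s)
f_obs = f·v/(v − v_s) = 781.5 Hz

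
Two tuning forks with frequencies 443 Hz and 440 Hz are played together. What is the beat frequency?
3 Hz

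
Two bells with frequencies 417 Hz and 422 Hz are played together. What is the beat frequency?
5 Hz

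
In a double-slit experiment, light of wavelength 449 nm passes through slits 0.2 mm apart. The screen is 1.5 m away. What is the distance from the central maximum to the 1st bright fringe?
y = mλL/d = 3.367 mm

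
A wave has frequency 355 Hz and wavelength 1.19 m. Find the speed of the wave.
v = fλ = 422.4 m/s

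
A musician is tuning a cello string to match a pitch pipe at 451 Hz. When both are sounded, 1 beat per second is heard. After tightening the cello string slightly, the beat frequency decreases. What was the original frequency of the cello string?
450 Hz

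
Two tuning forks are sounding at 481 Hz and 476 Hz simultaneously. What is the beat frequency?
5 Hz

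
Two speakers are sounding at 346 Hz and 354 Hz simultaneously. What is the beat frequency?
8 Hz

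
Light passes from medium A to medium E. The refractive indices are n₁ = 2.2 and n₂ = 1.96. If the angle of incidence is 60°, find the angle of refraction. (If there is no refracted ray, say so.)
sin θ₂ = (n₁/n₂)·sin θ₁ = 0.9721 → θ₂ = 76.43°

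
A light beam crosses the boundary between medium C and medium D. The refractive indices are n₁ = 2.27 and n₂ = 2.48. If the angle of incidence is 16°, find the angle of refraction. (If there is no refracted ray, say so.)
sin θ₂ = (n₁/n₂)·sin θ₁ = 0.2523 → θ₂ = 14.61°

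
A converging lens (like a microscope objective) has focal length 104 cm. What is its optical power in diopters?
P = 1/f = 0.9615 D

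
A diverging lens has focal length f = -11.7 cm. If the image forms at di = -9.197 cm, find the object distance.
1/do = 1/f − 1/di → do = 42.99 cm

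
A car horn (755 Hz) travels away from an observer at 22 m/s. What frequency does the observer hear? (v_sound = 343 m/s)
f_obs = f·v/(v + v_s) = 709.5 Hz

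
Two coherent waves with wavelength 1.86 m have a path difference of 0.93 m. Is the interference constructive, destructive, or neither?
destructive — path difference = 0.5λ, an odd multiple of λ/2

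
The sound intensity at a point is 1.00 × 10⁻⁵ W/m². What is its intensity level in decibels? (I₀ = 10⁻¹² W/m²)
β = 10·log₁₀(I/I₀) = 70 dB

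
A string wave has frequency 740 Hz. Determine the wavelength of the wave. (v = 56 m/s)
λ = v/f = 0.07568 m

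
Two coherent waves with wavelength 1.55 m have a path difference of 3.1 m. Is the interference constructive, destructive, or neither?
constructive — path difference = 2λ, a whole number of wavelengths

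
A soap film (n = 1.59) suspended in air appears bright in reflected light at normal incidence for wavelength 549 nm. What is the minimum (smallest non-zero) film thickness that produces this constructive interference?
2nt = (m − ½)λ with m = 1 → t = (m − ½)λ/(2n) = 86.32 nm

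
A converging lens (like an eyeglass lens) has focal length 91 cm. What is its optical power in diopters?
P = 1/f = 1.099 D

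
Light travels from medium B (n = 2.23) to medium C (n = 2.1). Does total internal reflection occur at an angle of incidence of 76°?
θc = arcsin(n₂/n₁) = 70.34°; 76° > θc, so yes — total internal reflection.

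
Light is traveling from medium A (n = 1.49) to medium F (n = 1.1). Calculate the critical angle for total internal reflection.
θc = arcsin(n₂/n₁) = 47.58°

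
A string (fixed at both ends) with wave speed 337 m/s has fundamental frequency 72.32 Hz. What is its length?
L = v/(2f₁) = 2.33 m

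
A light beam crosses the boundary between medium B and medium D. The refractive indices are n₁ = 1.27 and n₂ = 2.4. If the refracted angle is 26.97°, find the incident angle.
sin θ₁ = (n₂/n₁)·sin θ₂ → θ₁ = 58.99°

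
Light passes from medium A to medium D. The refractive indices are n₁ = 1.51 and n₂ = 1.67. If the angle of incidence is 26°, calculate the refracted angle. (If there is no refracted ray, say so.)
sin θ₂ = (n₁/n₂)·sin θ₁ = 0.3964 → θ₂ = 23.35°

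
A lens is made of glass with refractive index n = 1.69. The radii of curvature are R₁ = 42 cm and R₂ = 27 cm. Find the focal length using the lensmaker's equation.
1/f = (n − 1)(1/R₁ − 1/R₂) → f = -109.6 cm (diverging lens)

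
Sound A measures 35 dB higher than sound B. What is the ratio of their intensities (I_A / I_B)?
I_A/I_B = 10^(Δβ/10) = 3162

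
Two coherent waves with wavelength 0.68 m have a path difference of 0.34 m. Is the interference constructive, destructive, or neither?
destructive — path difference = 0.5λ, an odd multiple of λ/2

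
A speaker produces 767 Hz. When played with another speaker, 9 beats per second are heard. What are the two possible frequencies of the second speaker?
f₂ = 767 ± 9 Hz → 776 Hz or 758 Hz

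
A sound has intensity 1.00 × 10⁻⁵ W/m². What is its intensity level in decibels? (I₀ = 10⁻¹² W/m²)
β = 10·log₁₀(I/I₀) = 70 dB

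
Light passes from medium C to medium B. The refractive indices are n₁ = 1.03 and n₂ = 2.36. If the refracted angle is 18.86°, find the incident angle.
sin θ₁ = (n₂/n₁)·sin θ₂ → θ₁ = 47.79°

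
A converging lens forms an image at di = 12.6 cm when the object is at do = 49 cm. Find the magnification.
M = −di/do = -0.2571 (inverted image)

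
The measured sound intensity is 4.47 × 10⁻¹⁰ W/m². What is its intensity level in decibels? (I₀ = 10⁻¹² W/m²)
β = 10·log₁₀(I/I₀) = 26.5 dB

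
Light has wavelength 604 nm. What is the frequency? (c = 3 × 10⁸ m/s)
f = c/λ = 4.967 × 10¹⁴ Hz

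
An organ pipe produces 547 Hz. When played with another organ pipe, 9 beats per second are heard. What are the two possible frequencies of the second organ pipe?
f₂ = 547 ± 9 Hz → 556 Hz or 538 Hz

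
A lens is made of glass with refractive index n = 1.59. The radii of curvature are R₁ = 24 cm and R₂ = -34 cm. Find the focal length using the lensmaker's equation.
1/f = (n − 1)(1/R₁ − 1/R₂) → f = 23.85 cm (converging lens)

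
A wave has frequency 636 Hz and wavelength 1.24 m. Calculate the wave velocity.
v = fλ = 788.6 m/s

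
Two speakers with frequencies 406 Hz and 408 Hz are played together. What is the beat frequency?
2 Hz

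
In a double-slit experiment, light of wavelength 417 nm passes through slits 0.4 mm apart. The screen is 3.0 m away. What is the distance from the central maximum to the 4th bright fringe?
y = mλL/d = 12.51 mm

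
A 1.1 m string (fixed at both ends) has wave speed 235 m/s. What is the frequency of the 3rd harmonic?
fₙ = nv/(2L) = 320.5 Hz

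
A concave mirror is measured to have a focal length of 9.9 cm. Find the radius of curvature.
R = 2|f| = 19.8 cm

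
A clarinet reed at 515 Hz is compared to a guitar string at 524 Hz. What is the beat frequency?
9 Hz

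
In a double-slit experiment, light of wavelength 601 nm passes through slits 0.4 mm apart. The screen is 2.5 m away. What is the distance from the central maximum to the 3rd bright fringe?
y = mλL/d = 11.27 mm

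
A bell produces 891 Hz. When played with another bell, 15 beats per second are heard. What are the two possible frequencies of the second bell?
f₂ = 891 ± 15 Hz → 906 Hz or 876 Hz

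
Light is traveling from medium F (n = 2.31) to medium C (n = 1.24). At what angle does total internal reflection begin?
θc = arcsin(n₂/n₁) = 32.47°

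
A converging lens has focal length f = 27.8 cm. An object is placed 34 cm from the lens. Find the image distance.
1/di = 1/f − 1/do → di = 152.5 cm (real image)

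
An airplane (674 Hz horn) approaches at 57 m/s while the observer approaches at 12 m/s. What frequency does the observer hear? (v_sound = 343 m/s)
f_obs = f·(v + v_o)/(v − v_s) = 836.6 Hz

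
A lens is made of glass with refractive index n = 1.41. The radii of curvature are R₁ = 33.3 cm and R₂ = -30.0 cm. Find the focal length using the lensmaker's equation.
1/f = (n − 1)(1/R₁ − 1/R₂) → f = 38.49 cm (converging lens)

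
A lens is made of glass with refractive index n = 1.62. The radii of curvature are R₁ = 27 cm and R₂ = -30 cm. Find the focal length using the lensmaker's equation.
1/f = (n − 1)(1/R₁ − 1/R₂) → f = 22.92 cm (converging lens)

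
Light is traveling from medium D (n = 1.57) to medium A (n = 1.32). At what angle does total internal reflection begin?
θc = arcsin(n₂/n₁) = 57.22°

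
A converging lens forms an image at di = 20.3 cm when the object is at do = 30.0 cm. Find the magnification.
M = −di/do = -0.6767 (inverted image)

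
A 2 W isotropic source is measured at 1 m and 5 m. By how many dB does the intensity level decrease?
Δβ = 20·log₁₀(r₂/r₁) = 13.98 dB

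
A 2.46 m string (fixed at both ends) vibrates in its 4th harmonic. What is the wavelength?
λₙ = 2L/n = 1.23 m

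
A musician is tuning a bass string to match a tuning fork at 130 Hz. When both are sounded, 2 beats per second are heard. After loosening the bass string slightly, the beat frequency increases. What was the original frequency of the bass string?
128 Hz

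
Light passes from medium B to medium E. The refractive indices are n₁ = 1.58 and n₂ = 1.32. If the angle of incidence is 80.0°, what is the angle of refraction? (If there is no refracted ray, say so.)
sin θ₂ = (n₁/n₂)·sin θ₁ = 1.179 > 1, so there is no refracted ray — the light undergoes total internal reflection.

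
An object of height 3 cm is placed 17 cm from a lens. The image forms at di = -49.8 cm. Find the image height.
hi = (-di/do) × ho = 8.788 cm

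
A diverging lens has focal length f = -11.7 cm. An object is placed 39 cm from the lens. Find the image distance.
1/di = 1/f − 1/do → di = -9 cm (virtual image)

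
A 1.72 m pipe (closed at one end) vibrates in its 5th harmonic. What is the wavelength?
λₙ = 4L/n = 1.376 m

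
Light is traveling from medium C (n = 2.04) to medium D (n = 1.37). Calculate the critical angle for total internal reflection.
θc = arcsin(n₂/n₁) = 42.19°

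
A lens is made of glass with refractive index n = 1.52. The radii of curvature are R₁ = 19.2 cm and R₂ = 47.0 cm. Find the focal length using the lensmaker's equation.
1/f = (n − 1)(1/R₁ − 1/R₂) → f = 62.42 cm (converging lens)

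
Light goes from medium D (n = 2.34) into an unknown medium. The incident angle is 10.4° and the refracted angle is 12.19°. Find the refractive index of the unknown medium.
n₂ = n₁·sin θ₁ / sin θ₂ = 2.001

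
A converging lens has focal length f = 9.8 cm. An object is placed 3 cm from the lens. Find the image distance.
1/di = 1/f − 1/do → di = -4.324 cm (virtual image)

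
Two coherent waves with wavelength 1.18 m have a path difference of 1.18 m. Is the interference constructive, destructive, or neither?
constructive — path difference = 1λ, a whole number of wavelengths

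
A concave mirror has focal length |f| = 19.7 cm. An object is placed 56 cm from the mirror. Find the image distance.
f = +19.7 cm (concave); 1/di = 1/f − 1/do → di = 30.39 cm (real image, in front of mirror)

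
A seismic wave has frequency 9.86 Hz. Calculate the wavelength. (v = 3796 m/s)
λ = v/f = 385 m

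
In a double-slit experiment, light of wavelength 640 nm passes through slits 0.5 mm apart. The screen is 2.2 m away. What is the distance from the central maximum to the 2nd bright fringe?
y = mλL/d = 5.632 mm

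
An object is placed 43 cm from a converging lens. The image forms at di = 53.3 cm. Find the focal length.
1/f = 1/do + 1/di → f = 23.8 cm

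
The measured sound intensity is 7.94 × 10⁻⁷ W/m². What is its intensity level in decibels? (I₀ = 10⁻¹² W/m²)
β = 10·log₁₀(I/I₀) = 59 dB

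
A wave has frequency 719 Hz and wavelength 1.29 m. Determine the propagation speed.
v = fλ = 927.5 m/s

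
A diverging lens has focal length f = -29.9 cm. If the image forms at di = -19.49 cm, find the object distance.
1/do = 1/f − 1/di → do = 55.98 cm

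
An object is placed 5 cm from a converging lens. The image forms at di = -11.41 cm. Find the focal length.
1/f = 1/do + 1/di → f = 8.9 cm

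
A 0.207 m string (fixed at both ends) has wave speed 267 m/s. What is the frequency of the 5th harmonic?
fₙ = nv/(2L) = 3225 Hz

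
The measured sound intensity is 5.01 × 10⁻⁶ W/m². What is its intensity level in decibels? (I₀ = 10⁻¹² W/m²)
β = 10·log₁₀(I/I₀) = 67 dB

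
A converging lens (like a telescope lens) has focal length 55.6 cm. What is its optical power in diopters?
P = 1/f = 1.799 D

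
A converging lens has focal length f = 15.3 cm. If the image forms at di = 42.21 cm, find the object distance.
1/do = 1/f − 1/di → do = 24 cm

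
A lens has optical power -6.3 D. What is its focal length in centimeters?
f = 1/P = -15.87 cm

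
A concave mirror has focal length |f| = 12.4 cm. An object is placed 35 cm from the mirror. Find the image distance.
f = +12.4 cm (concave); 1/di = 1/f − 1/do → di = 19.2 cm (real image, in front of mirror)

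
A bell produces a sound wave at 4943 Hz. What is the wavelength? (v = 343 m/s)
λ = v/f = 0.06939 m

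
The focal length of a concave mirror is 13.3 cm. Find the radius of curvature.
R = 2|f| = 26.6 cm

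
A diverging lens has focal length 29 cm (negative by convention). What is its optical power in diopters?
P = 1/f = -3.448 D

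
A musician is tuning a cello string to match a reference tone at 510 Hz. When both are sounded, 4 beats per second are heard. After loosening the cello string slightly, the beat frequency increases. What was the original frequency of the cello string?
506 Hz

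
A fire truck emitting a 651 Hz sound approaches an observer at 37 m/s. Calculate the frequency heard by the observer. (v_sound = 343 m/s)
f_obs = f·v/(v − v_s) = 729.7 Hz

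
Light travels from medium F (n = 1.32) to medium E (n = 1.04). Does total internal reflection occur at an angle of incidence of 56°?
θc = arcsin(n₂/n₁) = 51.99°; 56° > θc, so yes — total internal reflection.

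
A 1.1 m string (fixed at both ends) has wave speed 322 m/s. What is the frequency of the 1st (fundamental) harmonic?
fₙ = nv/(2L) = 146.4 Hz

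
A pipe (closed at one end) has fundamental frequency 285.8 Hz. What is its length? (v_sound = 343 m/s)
L = v/(4f₁) = 0.3 m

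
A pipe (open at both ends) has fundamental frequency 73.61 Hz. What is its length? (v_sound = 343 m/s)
L = v/(2f₁) = 2.33 m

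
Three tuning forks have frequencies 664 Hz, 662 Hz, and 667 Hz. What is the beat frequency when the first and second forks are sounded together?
2 Hz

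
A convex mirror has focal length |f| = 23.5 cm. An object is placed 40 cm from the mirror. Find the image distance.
f = −23.5 cm (convex); 1/di = 1/f − 1/do → di = -14.8 cm (virtual image, behind mirror)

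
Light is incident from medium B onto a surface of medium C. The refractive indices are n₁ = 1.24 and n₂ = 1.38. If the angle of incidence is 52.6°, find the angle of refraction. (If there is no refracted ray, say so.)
sin θ₂ = (n₁/n₂)·sin θ₁ = 0.7138 → θ₂ = 45.55°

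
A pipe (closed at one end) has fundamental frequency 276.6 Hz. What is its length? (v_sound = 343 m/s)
L = v/(4f₁) = 0.31 m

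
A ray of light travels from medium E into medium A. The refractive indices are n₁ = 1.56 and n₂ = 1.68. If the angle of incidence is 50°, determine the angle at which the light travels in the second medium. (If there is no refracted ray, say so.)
sin θ₂ = (n₁/n₂)·sin θ₁ = 0.7113 → θ₂ = 45.34°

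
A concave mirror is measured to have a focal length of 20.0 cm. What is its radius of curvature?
R = 2|f| = 40 cm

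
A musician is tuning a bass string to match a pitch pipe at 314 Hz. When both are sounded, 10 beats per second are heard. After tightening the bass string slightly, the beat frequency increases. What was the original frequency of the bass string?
324 Hz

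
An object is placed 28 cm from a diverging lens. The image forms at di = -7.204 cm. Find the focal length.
1/f = 1/do + 1/di → f = -9.7 cm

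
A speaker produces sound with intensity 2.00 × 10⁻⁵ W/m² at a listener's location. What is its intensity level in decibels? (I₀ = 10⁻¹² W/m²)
β = 10·log₁₀(I/I₀) = 73.01 dB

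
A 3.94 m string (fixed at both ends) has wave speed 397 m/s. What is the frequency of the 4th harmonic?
fₙ = nv/(2L) = 201.5 Hz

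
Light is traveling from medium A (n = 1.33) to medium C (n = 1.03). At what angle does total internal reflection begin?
θc = arcsin(n₂/n₁) = 50.75°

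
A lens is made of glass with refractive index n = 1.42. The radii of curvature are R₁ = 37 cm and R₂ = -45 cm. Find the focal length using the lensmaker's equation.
1/f = (n − 1)(1/R₁ − 1/R₂) → f = 48.34 cm (converging lens)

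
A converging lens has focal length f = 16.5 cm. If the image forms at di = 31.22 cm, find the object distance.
1/do = 1/f − 1/di → do = 35 cm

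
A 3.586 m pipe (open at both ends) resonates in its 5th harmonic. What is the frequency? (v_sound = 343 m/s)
fₙ = nv/(2L) = 239.1 Hz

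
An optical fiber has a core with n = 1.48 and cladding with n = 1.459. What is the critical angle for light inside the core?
θc = arcsin(n_cladding/n_core) = 80.34°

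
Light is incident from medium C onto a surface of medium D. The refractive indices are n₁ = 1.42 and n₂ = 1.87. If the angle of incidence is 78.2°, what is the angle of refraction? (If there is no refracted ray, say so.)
sin θ₂ = (n₁/n₂)·sin θ₁ = 0.7433 → θ₂ = 48.01°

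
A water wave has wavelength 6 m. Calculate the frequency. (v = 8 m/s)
f = v/λ = 1.333 Hz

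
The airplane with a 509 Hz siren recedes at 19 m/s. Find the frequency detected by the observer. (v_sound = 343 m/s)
f_obs = f·v/(v + v_s) = 482.3 Hz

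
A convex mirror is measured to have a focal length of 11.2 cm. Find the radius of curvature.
R = 2|f| = 22.4 cm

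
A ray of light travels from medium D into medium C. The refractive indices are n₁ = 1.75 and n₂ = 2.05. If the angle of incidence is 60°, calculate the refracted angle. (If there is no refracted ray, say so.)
sin θ₂ = (n₁/n₂)·sin θ₁ = 0.7393 → θ₂ = 47.67°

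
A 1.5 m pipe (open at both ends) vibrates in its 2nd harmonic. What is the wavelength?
λₙ = 2L/n = 1.5 m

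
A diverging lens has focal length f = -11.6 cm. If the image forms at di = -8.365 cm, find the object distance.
1/do = 1/f − 1/di → do = 30 cm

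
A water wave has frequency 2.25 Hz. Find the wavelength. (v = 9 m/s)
λ = v/f = 4 m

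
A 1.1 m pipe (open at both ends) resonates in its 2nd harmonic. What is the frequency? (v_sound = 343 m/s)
fₙ = nv/(2L) = 311.8 Hz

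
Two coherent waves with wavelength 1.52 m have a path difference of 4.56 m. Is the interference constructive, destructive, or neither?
constructive — path difference = 3λ, a whole number of wavelengths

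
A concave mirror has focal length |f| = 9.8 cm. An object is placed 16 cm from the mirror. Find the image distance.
f = +9.8 cm (concave); 1/di = 1/f − 1/do → di = 25.29 cm (real image, in front of mirror)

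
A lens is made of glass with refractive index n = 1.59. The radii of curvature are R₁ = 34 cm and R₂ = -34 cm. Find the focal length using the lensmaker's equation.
1/f = (n − 1)(1/R₁ − 1/R₂) → f = 28.81 cm (converging lens)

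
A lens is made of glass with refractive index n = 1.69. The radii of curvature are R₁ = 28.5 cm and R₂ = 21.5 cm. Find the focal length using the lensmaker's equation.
1/f = (n − 1)(1/R₁ − 1/R₂) → f = -126.9 cm (diverging lens)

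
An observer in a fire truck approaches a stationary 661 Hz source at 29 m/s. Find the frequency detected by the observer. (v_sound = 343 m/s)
f_obs = f·(v + v_o)/v = 716.9 Hz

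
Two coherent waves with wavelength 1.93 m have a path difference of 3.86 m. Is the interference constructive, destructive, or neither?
constructive — path difference = 2λ, a whole number of wavelengths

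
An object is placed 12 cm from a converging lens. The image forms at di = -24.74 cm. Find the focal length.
1/f = 1/do + 1/di → f = 23.3 cm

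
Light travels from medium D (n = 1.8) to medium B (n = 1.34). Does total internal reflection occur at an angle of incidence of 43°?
θc = arcsin(n₂/n₁) = 48.11°; 43° < θc, so no — the ray refracts.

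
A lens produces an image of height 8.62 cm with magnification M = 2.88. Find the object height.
ho = |hi|/|M| = 2.993 cm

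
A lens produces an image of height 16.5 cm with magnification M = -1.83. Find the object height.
ho = |hi|/|M| = 9.016 cm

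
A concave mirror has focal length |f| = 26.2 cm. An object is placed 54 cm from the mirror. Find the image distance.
f = +26.2 cm (concave); 1/di = 1/f − 1/do → di = 50.89 cm (real image, in front of mirror)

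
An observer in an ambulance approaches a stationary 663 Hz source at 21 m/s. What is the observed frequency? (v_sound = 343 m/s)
f_obs = f·(v + v_o)/v = 703.6 Hz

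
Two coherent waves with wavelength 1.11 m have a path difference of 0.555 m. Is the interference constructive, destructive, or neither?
destructive — path difference = 0.5λ, an odd multiple of λ/2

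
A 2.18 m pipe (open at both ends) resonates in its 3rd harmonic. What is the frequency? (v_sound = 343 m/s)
fₙ = nv/(2L) = 236 Hz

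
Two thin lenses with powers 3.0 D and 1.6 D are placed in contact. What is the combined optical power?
P_total = P₁ + P₂ = 4.6 D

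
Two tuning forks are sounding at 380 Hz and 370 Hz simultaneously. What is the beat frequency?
10 Hz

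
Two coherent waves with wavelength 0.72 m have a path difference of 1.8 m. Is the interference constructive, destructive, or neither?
destructive — path difference = 2.5λ, an odd multiple of λ/2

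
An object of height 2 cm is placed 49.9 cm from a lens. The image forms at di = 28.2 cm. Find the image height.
hi = (-di/do) × ho = -1.13 cm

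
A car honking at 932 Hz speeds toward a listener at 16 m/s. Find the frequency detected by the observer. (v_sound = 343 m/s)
f_obs = f·v/(v − v_s) = 977.6 Hz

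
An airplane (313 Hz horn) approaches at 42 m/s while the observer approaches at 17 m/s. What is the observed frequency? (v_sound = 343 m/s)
f_obs = f·(v + v_o)/(v − v_s) = 374.4 Hz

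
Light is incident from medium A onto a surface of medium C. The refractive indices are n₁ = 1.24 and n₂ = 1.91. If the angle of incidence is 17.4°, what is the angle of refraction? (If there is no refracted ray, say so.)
sin θ₂ = (n₁/n₂)·sin θ₁ = 0.1941 → θ₂ = 11.19°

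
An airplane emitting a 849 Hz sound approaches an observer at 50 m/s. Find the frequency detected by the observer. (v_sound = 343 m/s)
f_obs = f·v/(v − v_s) = 993.9 Hz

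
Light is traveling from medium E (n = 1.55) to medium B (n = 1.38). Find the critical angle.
θc = arcsin(n₂/n₁) = 62.91°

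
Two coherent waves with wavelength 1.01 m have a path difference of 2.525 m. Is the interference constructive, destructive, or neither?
destructive — path difference = 2.5λ, an odd multiple of λ/2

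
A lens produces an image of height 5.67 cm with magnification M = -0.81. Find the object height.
ho = |hi|/|M| = 7 cm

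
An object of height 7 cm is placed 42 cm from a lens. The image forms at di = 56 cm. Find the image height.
hi = (-di/do) × ho = -9.333 cm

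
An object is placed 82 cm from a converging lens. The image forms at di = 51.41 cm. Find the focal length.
1/f = 1/do + 1/di → f = 31.6 cm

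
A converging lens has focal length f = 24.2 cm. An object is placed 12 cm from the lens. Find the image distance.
1/di = 1/f − 1/do → di = -23.8 cm (virtual image)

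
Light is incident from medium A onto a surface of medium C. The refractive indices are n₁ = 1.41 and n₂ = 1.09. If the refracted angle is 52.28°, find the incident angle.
sin θ₁ = (n₂/n₁)·sin θ₂ → θ₁ = 37.7°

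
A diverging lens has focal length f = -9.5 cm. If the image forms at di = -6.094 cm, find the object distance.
1/do = 1/f − 1/di → do = 17 cm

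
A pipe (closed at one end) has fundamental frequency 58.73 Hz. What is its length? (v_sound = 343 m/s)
L = v/(4f₁) = 1.46 m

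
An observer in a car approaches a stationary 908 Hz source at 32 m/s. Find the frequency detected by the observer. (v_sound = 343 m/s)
f_obs = f·(v + v_o)/v = 992.7 Hz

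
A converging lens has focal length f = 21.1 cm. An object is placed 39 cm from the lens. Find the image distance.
1/di = 1/f − 1/do → di = 45.97 cm (real image)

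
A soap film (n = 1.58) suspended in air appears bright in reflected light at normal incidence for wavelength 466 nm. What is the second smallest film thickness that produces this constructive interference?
2nt = (m − ½)λ with m = 2 → t = (m − ½)λ/(2n) = 221.2 nm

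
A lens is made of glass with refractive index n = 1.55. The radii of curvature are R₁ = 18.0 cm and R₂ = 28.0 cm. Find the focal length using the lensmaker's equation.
1/f = (n − 1)(1/R₁ − 1/R₂) → f = 91.64 cm (converging lens)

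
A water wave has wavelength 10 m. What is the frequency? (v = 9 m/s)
f = v/λ = 0.9 Hz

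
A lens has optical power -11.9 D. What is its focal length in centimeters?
f = 1/P = -8.403 cm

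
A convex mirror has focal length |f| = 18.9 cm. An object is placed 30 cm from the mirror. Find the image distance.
f = −18.9 cm (convex); 1/di = 1/f − 1/do → di = -11.6 cm (virtual image, behind mirror)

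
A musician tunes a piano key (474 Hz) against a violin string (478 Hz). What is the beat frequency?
4 Hz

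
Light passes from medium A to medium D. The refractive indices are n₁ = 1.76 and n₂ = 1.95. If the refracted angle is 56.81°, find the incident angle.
sin θ₁ = (n₂/n₁)·sin θ₂ → θ₁ = 68°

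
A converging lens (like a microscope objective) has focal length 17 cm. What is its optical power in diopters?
P = 1/f = 5.882 D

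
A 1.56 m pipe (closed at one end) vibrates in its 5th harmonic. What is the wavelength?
λₙ = 4L/n = 1.248 m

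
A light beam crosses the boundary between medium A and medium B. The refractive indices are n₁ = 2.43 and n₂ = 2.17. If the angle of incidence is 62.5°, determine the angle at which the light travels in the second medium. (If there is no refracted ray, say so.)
sin θ₂ = (n₁/n₂)·sin θ₁ = 0.9933 → θ₂ = 83.36°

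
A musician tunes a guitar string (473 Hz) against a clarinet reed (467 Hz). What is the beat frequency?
6 Hz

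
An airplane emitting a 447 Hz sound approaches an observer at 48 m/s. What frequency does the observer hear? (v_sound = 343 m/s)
f_obs = f·v/(v − v_s) = 519.7 Hz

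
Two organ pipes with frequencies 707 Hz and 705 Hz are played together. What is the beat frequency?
2 Hz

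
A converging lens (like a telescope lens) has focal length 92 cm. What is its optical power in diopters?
P = 1/f = 1.087 D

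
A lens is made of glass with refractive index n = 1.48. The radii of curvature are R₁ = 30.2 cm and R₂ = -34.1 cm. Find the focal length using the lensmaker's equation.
1/f = (n − 1)(1/R₁ − 1/R₂) → f = 33.37 cm (converging lens)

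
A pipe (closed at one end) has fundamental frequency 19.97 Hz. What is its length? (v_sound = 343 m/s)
L = v/(4f₁) = 4.294 m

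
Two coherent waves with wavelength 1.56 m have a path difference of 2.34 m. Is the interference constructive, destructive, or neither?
destructive — path difference = 1.5λ, an odd multiple of λ/2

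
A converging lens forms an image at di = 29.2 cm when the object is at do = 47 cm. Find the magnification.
M = −di/do = -0.6213 (inverted image)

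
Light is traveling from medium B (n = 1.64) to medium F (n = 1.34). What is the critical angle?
θc = arcsin(n₂/n₁) = 54.79°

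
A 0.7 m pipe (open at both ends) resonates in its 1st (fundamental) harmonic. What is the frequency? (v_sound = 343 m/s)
fₙ = nv/(2L) = 245 Hz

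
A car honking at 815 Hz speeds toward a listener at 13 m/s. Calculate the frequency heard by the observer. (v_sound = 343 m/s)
f_obs = f·v/(v − v_s) = 847.1 Hz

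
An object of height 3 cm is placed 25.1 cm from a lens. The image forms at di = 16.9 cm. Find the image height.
hi = (-di/do) × ho = -2.02 cm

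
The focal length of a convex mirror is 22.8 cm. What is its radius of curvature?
R = 2|f| = 45.6 cm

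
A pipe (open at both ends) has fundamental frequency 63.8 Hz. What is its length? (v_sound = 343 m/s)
L = v/(2f₁) = 2.688 m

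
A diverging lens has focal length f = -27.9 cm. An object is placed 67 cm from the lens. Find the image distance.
1/di = 1/f − 1/do → di = -19.7 cm (virtual image)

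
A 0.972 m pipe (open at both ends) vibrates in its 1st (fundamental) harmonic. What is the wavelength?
λₙ = 2L/n = 1.944 m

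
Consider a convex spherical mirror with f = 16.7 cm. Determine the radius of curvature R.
R = 2|f| = 33.4 cm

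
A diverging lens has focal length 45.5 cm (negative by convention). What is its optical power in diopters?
P = 1/f = -2.198 D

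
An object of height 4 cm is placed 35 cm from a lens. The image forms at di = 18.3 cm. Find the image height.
hi = (-di/do) × ho = -2.091 cm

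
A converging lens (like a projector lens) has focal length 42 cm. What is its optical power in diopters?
P = 1/f = 2.381 D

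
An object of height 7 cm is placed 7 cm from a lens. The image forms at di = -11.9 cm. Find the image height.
hi = (-di/do) × ho = 11.9 cm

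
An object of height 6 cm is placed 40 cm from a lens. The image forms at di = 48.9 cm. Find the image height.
hi = (-di/do) × ho = -7.335 cm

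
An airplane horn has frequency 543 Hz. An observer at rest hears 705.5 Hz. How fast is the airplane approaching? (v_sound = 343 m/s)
v_s = v·(1 − f/f_obs) = 79 m/s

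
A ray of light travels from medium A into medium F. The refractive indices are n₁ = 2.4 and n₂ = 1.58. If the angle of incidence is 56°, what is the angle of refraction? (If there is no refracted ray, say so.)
sin θ₂ = (n₁/n₂)·sin θ₁ = 1.259 > 1, so there is no refracted ray — the light undergoes total internal reflection.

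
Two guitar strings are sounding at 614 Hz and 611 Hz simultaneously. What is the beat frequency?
3 Hz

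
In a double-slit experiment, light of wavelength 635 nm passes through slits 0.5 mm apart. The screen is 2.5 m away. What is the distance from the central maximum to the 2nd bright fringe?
y = mλL/d = 6.35 mm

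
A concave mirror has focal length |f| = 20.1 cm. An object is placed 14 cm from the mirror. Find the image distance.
f = +20.1 cm (concave); 1/di = 1/f − 1/do → di = -46.13 cm (virtual image, behind mirror)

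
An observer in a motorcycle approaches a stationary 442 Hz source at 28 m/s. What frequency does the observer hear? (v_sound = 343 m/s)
f_obs = f·(v + v_o)/v = 478.1 Hz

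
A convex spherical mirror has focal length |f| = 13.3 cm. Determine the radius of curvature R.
R = 2|f| = 26.6 cm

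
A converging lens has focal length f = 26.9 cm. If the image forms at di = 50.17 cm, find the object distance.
1/do = 1/f − 1/di → do = 58 cm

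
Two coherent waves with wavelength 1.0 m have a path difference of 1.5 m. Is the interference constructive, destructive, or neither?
destructive — path difference = 1.5λ, an odd multiple of λ/2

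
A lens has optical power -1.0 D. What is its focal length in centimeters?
f = 1/P = -100 cm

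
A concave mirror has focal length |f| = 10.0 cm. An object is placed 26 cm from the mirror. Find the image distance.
f = +10.0 cm (concave); 1/di = 1/f − 1/do → di = 16.25 cm (real image, in front of mirror)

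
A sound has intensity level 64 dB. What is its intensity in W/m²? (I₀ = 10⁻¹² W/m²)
I = I₀·10^(β/10) = 2.51 × 10⁻⁶ W/m²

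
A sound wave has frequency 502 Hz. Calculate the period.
T = 1/f = 0.001992 s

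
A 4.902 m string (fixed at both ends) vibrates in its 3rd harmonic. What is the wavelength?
λₙ = 2L/n = 3.268 m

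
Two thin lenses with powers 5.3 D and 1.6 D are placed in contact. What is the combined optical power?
P_total = P₁ + P₂ = 6.9 D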